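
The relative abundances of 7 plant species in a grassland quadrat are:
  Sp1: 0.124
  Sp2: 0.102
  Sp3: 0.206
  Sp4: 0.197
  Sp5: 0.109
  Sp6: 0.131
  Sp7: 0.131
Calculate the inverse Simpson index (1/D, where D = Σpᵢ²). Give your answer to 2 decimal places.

6.53

D = 0.124² + 0.102² + 0.206² + 0.197² + 0.109² + 0.131² + 0.131² = 0.015376 + 0.010404 + 0.042436 + 0.038809 + 0.011881 + 0.017161 + 0.017161 = 0.153228 (working shown to 6 dp, full precision carried).
So 1/D = 6.5262, i.e. 6.53 to 2 decimal places.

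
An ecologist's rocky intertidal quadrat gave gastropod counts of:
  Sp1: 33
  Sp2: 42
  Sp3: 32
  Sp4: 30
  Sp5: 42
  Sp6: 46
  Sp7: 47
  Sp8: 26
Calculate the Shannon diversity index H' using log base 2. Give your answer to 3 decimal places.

2.971

Total N = 33+42+32+30+42+46+47+26 = 298, so the proportions are 0.11074, 0.14094, 0.10738, 0.10067, 0.14094, 0.15436, 0.15772, 0.08725 (working shown to 5 dp, full precision carried).
Each pᵢ log₂ pᵢ term: 0.11074×(-3.17477)=-0.35157, 0.14094×(-2.82685)=-0.39842, 0.10738×(-3.21917)=-0.34568, 0.10067×(-3.31228)=-0.33345, 0.14094×(-2.82685)=-0.39842, 0.15436×(-2.69561)=-0.41610, 0.15772×(-2.66458)=-0.42025, 0.08725×(-3.51873)=-0.30700.
Sum = -2.97089, so H' = 2.971.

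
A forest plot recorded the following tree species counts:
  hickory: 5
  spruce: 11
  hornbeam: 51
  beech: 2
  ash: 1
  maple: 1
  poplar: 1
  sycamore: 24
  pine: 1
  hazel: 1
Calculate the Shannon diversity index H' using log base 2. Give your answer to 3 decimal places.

Total N = 5+11+51+2+1+1+1+24+1+1 = 98, so the proportions are 0.05102, 0.11224, 0.52041, 0.02041, 0.0102, 0.0102, 0.0102, 0.2449, 0.0102, 0.0102 (working shown to 5 dp, full precision carried).
Each pᵢ log₂ pᵢ term: 0.05102×(-4.29278)=-0.21902, 0.11224×(-3.15528)=-0.35416, 0.52041×(-0.94228)=-0.49037, 0.02041×(-5.61471)=-0.11459, 0.0102×(-6.61471)=-0.06750, 0.0102×(-6.61471)=-0.06750, 0.0102×(-6.61471)=-0.06750, 0.2449×(-2.02975)=-0.49708, 0.0102×(-6.61471)=-0.06750, 0.0102×(-6.61471)=-0.06750.
Sum = -2.01271, so H' = 2.013.

2.013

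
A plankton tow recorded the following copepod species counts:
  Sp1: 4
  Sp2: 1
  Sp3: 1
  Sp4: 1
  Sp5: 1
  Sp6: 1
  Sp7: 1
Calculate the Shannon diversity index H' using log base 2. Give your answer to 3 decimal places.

2.522

Total N = 4+1+1+1+1+1+1 = 10, so the proportions are 0.4, 0.1, 0.1, 0.1, 0.1, 0.1, 0.1 (working shown to 5 dp, full precision carried).
Each pᵢ log₂ pᵢ term: 0.4×(-1.32193)=-0.52877, 0.1×(-3.32193)=-0.33219, 0.1×(-3.32193)=-0.33219, 0.1×(-3.32193)=-0.33219, 0.1×(-3.32193)=-0.33219, 0.1×(-3.32193)=-0.33219, 0.1×(-3.32193)=-0.33219.
Sum = -2.52193, so H' = 2.522.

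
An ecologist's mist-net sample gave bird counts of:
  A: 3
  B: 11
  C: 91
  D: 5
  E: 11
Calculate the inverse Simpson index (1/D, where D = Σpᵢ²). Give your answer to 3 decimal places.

1.711

Total N = 3+11+91+5+11 = 121, so the proportions are 0.024793, 0.090909, 0.752066, 0.041322, 0.090909 (working shown to 6 dp, full precision carried).
D = 0.024793² + 0.090909² + 0.752066² + 0.041322² + 0.090909² = 0.000615 + 0.008264 + 0.565603 + 0.001708 + 0.008264 = 0.584455.
So 1/D = 1.71100, i.e. 1.711 to 3 decimal places.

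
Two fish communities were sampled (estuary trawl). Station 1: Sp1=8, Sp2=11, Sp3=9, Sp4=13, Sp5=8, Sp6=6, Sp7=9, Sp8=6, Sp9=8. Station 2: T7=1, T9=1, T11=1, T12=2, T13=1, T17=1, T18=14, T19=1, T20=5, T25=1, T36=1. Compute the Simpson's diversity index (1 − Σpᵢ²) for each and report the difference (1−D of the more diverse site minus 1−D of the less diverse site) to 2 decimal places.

Station 1: N=78, proportions 0.1026, 0.141, 0.1154, 0.1667, 0.1026, 0.0769, 0.1154, 0.0769, 0.1026, giving 1−D = 0.8823 (working shown to 4 dp, full precision carried).
Station 2: N=29, proportions 0.0345, 0.0345, 0.0345, 0.069, 0.0345, 0.0345, 0.4828, 0.0345, 0.1724, 0.0345, 0.0345, giving 1−D = 0.7229.
Difference = |0.8823 − 0.7229| = 0.1594, i.e. 0.16 to 2 decimal places.

0.16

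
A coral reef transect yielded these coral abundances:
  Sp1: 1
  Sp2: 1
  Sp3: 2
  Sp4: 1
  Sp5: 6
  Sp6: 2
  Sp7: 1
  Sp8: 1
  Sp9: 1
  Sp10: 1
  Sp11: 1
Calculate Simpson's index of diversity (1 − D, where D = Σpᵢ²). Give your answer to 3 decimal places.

0.840

Total N = 1+1+2+1+6+2+1+1+1+1+1 = 18, so the proportions are 0.055556, 0.055556, 0.111111, 0.055556, 0.333333, 0.111111, 0.055556, 0.055556, 0.055556, 0.055556, 0.055556 (working shown to 6 dp, full precision carried).
D = 0.055556² + 0.055556² + 0.111111² + 0.055556² + 0.333333² + 0.111111² + 0.055556² + 0.055556² + 0.055556² + 0.055556² + 0.055556² = 0.003086 + 0.003086 + 0.012346 + 0.003086 + 0.111111 + 0.012346 + 0.003086 + 0.003086 + 0.003086 + 0.003086 + 0.003086 = 0.160494.
So 1 − D = 0.839506, i.e. 0.840 to 3 decimal places.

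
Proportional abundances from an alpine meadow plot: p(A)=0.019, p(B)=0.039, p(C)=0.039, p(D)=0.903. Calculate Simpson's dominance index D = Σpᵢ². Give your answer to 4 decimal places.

D = 0.019² + 0.039² + 0.039² + 0.903² = 0.000361 + 0.001521 + 0.001521 + 0.815409 = 0.818812 (working shown to 6 dp, full precision carried).
To 4 decimal places, D = 0.8188.

0.8188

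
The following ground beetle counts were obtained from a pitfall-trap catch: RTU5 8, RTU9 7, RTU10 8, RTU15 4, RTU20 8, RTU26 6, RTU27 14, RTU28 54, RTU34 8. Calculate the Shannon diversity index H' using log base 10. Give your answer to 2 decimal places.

0.77

Total N = 8+7+8+4+8+6+14+54+8 = 117, so the proportions are 0.0684, 0.0598, 0.0684, 0.0342, 0.0684, 0.0513, 0.1197, 0.4615, 0.0684 (working shown to 4 dp, full precision carried).
Each pᵢ log₁₀ pᵢ term: 0.0684×(-1.1651)=-0.0797, 0.0598×(-1.2231)=-0.0732, 0.0684×(-1.1651)=-0.0797, 0.0342×(-1.4661)=-0.0501, 0.0684×(-1.1651)=-0.0797, 0.0513×(-1.2900)=-0.0662, 0.1197×(-0.9221)=-0.1103, 0.4615×(-0.3358)=-0.1550, 0.0684×(-1.1651)=-0.0797.
Sum = -0.7734, so H' = 0.77.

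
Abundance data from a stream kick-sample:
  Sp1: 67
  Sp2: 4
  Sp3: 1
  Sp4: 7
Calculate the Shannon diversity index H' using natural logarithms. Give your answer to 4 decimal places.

Total N = 67+4+1+7 = 79, so the proportions are 0.848101, 0.050633, 0.012658, 0.088608 (working shown to 6 dp, full precision carried).
Each pᵢ ln pᵢ term: 0.848101×(-0.164755)=-0.139729, 0.050633×(-2.983153)=-0.151046, 0.012658×(-4.369448)=-0.055309, 0.088608×(-2.423538)=-0.214744.
Sum = -0.560828, so H' = 0.5608.

0.5608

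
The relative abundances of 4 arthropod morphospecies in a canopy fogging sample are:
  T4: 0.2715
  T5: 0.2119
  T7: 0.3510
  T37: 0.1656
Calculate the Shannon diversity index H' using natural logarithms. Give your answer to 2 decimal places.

1.35

Each pᵢ ln pᵢ term (working shown to 4 dp, full precision carried): 0.2715×(-1.3038)=-0.3540, 0.2119×(-1.5516)=-0.3288, 0.351×(-1.0470)=-0.3675, 0.1656×(-1.7982)=-0.2978.
Sum = -1.3480, so H' = 1.35.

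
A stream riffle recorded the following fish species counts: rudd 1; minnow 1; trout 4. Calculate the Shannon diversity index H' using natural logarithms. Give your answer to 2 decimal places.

Total N = 1+1+4 = 6, so the proportions are 0.1667, 0.1667, 0.6667 (working shown to 4 dp, full precision carried).
Each pᵢ ln pᵢ term: 0.1667×(-1.7918)=-0.2986, 0.1667×(-1.7918)=-0.2986, 0.6667×(-0.4055)=-0.2703.
Sum = -0.8676, so H' = 0.87.

0.87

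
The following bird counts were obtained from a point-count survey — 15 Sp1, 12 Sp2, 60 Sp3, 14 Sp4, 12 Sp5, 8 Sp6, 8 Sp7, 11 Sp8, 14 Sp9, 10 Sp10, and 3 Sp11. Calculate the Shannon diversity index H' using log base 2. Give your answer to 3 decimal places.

3.014

Total N = 15+12+60+14+12+8+8+11+14+10+3 = 167, so the proportions are 0.08982, 0.07186, 0.35928, 0.08383, 0.07186, 0.0479, 0.0479, 0.06587, 0.08383, 0.05988, 0.01796 (working shown to 5 dp, full precision carried).
Each pᵢ log₂ pᵢ term: 0.08982×(-3.47681)=-0.31229, 0.07186×(-3.79874)=-0.27296, 0.35928×(-1.47681)=-0.53059, 0.08383×(-3.57635)=-0.29981, 0.07186×(-3.79874)=-0.27296, 0.0479×(-4.38370)=-0.21000, 0.0479×(-4.38370)=-0.21000, 0.06587×(-3.92427)=-0.25849, 0.08383×(-3.57635)=-0.29981, 0.05988×(-4.06178)=-0.24322, 0.01796×(-5.79874)=-0.10417.
Sum = -3.01430, so H' = 3.014.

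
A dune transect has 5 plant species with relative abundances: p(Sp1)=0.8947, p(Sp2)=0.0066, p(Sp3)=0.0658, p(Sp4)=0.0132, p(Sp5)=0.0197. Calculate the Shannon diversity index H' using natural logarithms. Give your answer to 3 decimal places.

0.446

Each pᵢ ln pᵢ term (working shown to 5 dp, full precision carried): 0.8947×(-0.11127)=-0.09955, 0.0066×(-5.02069)=-0.03314, 0.0658×(-2.72114)=-0.17905, 0.0132×(-4.32754)=-0.05712, 0.0197×(-3.92714)=-0.07736.
Sum = -0.44623, so H' = 0.446.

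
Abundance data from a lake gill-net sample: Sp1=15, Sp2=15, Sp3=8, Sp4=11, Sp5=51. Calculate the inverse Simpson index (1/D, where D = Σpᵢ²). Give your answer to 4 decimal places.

Total N = 15+15+8+11+51 = 100, so the proportions are 0.15, 0.15, 0.08, 0.11, 0.51 (working shown to 7 dp, full precision carried).
D = 0.15² + 0.15² + 0.08² + 0.11² + 0.51² = 0.0225000 + 0.0225000 + 0.0064000 + 0.0121000 + 0.2601000 = 0.3236000.
So 1/D = 3.090235, i.e. 3.0902 to 4 decimal places.

3.0902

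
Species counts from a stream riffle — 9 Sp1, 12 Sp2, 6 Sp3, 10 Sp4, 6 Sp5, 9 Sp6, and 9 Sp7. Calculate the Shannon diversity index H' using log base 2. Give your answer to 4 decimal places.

2.7693

Total N = 9+12+6+10+6+9+9 = 61, so the proportions are 0.147541, 0.196721, 0.098361, 0.163934, 0.098361, 0.147541, 0.147541 (working shown to 6 dp, full precision carried).
Each pᵢ log₂ pᵢ term: 0.147541×(-2.760812)=-0.407333, 0.196721×(-2.345775)=-0.461464, 0.098361×(-3.345775)=-0.329093, 0.163934×(-2.608809)=-0.427674, 0.098361×(-3.345775)=-0.329093, 0.147541×(-2.760812)=-0.407333, 0.147541×(-2.760812)=-0.407333.
Sum = -2.769322, so H' = 2.7693.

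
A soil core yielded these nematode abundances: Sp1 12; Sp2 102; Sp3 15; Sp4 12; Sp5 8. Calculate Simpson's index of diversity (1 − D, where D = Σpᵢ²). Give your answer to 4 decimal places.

0.5054

Total N = 12+102+15+12+8 = 149, so the proportions are 0.080537, 0.684564, 0.100671, 0.080537, 0.053691 (working shown to 6 dp, full precision carried).
D = 0.080537² + 0.684564² + 0.100671² + 0.080537² + 0.053691² = 0.006486 + 0.468628 + 0.010135 + 0.006486 + 0.002883 = 0.494617.
So 1 − D = 0.505383, i.e. 0.5054 to 4 decimal places.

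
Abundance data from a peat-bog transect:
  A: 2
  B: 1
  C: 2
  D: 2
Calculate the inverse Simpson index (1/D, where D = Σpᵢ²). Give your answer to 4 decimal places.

Total N = 2+1+2+2 = 7, so the proportions are 0.28571429, 0.14285714, 0.28571429, 0.28571429 (working shown to 8 dp, full precision carried).
D = 0.28571429² + 0.14285714² + 0.28571429² + 0.28571429² = 0.08163265 + 0.02040816 + 0.08163265 + 0.08163265 = 0.26530612.
So 1/D = 3.769231, i.e. 3.7692 to 4 decimal places.

3.7692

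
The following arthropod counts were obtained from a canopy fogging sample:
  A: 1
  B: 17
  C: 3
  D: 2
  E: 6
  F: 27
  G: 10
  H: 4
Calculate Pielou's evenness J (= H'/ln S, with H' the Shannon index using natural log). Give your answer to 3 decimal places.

0.799

Total N = 1+17+3+2+6+27+10+4 = 70, so the proportions are 0.01429, 0.24286, 0.04286, 0.02857, 0.08571, 0.38571, 0.14286, 0.05714 (working shown to 5 dp, full precision carried).
H' = −Σ pᵢ ln pᵢ = −((-0.06069) + (-0.34371) + (-0.13499) + (-0.10158) + (-0.21058) + (-0.36745) + (-0.27799) + (-0.16355)) = 1.66055.
With S = 8 species, ln S = 2.07944, so J = 1.66055/2.07944 = 0.79856, i.e. 0.799 to 3 decimal places.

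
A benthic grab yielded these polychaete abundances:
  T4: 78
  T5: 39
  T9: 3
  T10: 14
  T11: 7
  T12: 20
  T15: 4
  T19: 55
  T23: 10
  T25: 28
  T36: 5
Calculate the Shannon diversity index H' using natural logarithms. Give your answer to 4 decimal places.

1.9721

Total N = 78+39+3+14+7+20+4+55+10+28+5 = 263, so the proportions are 0.296578, 0.148289, 0.011407, 0.053232, 0.026616, 0.076046, 0.015209, 0.209125, 0.038023, 0.106464, 0.019011 (working shown to 6 dp, full precision carried).
Each pᵢ ln pᵢ term: 0.296578×(-1.215445)=-0.360474, 0.148289×(-1.908592)=-0.283023, 0.011407×(-4.473542)=-0.051029, 0.053232×(-2.933097)=-0.156134, 0.026616×(-3.626244)=-0.096516, 0.076046×(-2.576422)=-0.195926, 0.015209×(-4.185860)=-0.063663, 0.209125×(-1.564821)=-0.327244, 0.038023×(-3.269569)=-0.124318, 0.106464×(-2.239950)=-0.238474, 0.019011×(-3.962716)=-0.075337.
Sum = -1.972138, so H' = 1.9721.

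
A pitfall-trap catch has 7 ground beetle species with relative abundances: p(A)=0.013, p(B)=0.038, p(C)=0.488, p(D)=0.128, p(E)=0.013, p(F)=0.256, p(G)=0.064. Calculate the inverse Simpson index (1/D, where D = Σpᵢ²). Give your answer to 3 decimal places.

3.068

D = 0.013² + 0.038² + 0.488² + 0.128² + 0.013² + 0.256² + 0.064² = 0.000169 + 0.001444 + 0.238144 + 0.016384 + 0.000169 + 0.065536 + 0.004096 = 0.325942 (working shown to 6 dp, full precision carried).
So 1/D = 3.06803, i.e. 3.068 to 3 decimal places.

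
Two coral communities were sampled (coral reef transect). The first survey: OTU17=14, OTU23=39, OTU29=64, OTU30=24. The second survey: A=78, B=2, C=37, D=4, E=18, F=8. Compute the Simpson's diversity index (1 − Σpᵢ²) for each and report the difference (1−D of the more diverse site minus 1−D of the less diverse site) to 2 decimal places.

0.04

The first survey: N=141, proportions 0.0993, 0.2766, 0.4539, 0.1702, giving 1−D = 0.6786 (working shown to 4 dp, full precision carried).
The second survey: N=147, proportions 0.5306, 0.0136, 0.2517, 0.0272, 0.1224, 0.0544, giving 1−D = 0.6362.
Difference = |0.6786 − 0.6362| = 0.0424, i.e. 0.04 to 2 decimal places.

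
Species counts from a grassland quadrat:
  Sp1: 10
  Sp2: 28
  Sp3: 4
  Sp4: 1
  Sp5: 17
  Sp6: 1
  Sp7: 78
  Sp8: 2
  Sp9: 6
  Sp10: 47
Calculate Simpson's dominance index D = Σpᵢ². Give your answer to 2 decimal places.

0.25

Total N = 10+28+4+1+17+1+78+2+6+47 = 194, so the proportions are 0.0515, 0.1443, 0.0206, 0.0052, 0.0876, 0.0052, 0.4021, 0.0103, 0.0309, 0.2423 (working shown to 4 dp, full precision carried).
D = 0.0515² + 0.1443² + 0.0206² + 0.0052² + 0.0876² + 0.0052² + 0.4021² + 0.0103² + 0.0309² + 0.2423² = 0.0027 + 0.0208 + 0.0004 + 0.0000 + 0.0077 + 0.0000 + 0.1617 + 0.0001 + 0.0010 + 0.0587 = 0.2531.
To 2 decimal places, D = 0.25.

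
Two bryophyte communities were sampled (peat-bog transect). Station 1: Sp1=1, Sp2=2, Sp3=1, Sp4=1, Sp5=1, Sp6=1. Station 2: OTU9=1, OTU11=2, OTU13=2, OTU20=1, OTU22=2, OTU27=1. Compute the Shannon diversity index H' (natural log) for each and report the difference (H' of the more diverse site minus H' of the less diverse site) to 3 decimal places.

0.013

Station 1: N=7, proportions 0.14286, 0.28571, 0.14286, 0.14286, 0.14286, 0.14286, giving H' = 1.74787 (working shown to 5 dp, full precision carried).
Station 2: N=9, proportions 0.11111, 0.22222, 0.22222, 0.11111, 0.22222, 0.11111, giving H' = 1.73513.
Difference = |1.74787 − 1.73513| = 0.01274, i.e. 0.013 to 3 decimal places.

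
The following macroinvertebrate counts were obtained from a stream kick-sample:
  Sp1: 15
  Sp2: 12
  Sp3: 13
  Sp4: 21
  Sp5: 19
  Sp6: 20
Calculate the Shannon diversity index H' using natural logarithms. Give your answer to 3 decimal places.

Total N = 15+12+13+21+19+20 = 100, so the proportions are 0.15, 0.12, 0.13, 0.21, 0.19, 0.2 (working shown to 5 dp, full precision carried).
Each pᵢ ln pᵢ term: 0.15×(-1.89712)=-0.28457, 0.12×(-2.12026)=-0.25443, 0.13×(-2.04022)=-0.26523, 0.21×(-1.56065)=-0.32774, 0.19×(-1.66073)=-0.31554, 0.2×(-1.60944)=-0.32189.
Sum = -1.76939, so H' = 1.769.

1.769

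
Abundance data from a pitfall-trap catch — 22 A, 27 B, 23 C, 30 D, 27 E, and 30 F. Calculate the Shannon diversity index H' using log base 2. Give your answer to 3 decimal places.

Total N = 22+27+23+30+27+30 = 159, so the proportions are 0.13836, 0.16981, 0.14465, 0.18868, 0.16981, 0.18868 (working shown to 5 dp, full precision carried).
Each pᵢ log₂ pᵢ term: 0.13836×(-2.85345)=-0.39482, 0.16981×(-2.55800)=-0.43438, 0.14465×(-2.78932)=-0.40349, 0.18868×(-2.40599)=-0.45396, 0.16981×(-2.55800)=-0.43438, 0.18868×(-2.40599)=-0.45396.
Sum = -2.57498, so H' = 2.575.

2.575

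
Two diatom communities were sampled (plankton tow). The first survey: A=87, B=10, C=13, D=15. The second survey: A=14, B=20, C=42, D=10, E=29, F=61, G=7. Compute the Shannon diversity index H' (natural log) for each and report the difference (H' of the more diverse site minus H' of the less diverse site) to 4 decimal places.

The first survey: N=125, proportions 0.696, 0.08, 0.104, 0.12, giving H' = 0.944114 (working shown to 6 dp, full precision carried).
The second survey: N=183, proportions 0.076503, 0.10929, 0.229508, 0.054645, 0.15847, 0.333333, 0.038251, giving H' = 1.718198.
Difference = |0.944114 − 1.718198| = 0.774084, i.e. 0.7741 to 4 decimal places.

0.7741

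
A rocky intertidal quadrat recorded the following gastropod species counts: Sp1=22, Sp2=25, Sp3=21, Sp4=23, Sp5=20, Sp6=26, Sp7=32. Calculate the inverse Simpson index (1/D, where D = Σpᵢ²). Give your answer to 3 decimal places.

Total N = 22+25+21+23+20+26+32 = 169, so the proportions are 0.1301775, 0.147929, 0.1242604, 0.1360947, 0.1183432, 0.1538462, 0.1893491 (working shown to 7 dp, full precision carried).
D = 0.1301775² + 0.147929² + 0.1242604² + 0.1360947² + 0.1183432² + 0.1538462² + 0.1893491² = 0.0169462 + 0.0218830 + 0.0154406 + 0.0185218 + 0.0140051 + 0.0236686 + 0.0358531 = 0.1463184.
So 1/D = 6.83441, i.e. 6.834 to 3 decimal places.

6.834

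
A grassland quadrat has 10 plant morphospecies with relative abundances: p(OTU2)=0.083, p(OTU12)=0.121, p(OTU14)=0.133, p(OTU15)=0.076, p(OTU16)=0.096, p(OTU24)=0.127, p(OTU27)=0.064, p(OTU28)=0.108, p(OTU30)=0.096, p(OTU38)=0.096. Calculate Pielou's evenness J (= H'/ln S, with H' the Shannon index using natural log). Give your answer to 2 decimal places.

0.99

H' = −Σ pᵢ ln pᵢ = −((-0.2066) + (-0.2555) + (-0.2683) + (-0.1959) + (-0.2250) + (-0.2621) + (-0.1759) + (-0.2404) + (-0.2250) + (-0.2250)) = 2.2796 (working shown to 4 dp, full precision carried).
With S = 10 species, ln S = 2.3026, so J = 2.2796/2.3026 = 0.9900, i.e. 0.99 to 2 decimal places.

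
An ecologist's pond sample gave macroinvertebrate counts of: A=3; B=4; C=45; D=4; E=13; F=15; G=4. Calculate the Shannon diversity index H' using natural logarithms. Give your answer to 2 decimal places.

1.46

Total N = 3+4+45+4+13+15+4 = 88, so the proportions are 0.0341, 0.0455, 0.5114, 0.0455, 0.1477, 0.1705, 0.0455 (working shown to 4 dp, full precision carried).
Each pᵢ ln pᵢ term: 0.0341×(-3.3787)=-0.1152, 0.0455×(-3.0910)=-0.1405, 0.5114×(-0.6707)=-0.3430, 0.0455×(-3.0910)=-0.1405, 0.1477×(-1.9124)=-0.2825, 0.1705×(-1.7693)=-0.3016, 0.0455×(-3.0910)=-0.1405.
Sum = -1.4637, so H' = 1.46.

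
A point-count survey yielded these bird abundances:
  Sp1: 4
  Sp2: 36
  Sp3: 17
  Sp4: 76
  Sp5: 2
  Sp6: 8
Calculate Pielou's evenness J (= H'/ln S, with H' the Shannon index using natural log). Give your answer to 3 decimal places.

Total N = 4+36+17+76+2+8 = 143, so the proportions are 0.02797, 0.25175, 0.11888, 0.53147, 0.01399, 0.05594 (working shown to 5 dp, full precision carried).
H' = −Σ pᵢ ln pᵢ = −((-0.10004) + (-0.34724) + (-0.25317) + (-0.33595) + (-0.05972) + (-0.16131)) = 1.25743.
With S = 6 species, ln S = 1.79176, so J = 1.25743/1.79176 = 0.70179, i.e. 0.702 to 3 decimal places.

0.702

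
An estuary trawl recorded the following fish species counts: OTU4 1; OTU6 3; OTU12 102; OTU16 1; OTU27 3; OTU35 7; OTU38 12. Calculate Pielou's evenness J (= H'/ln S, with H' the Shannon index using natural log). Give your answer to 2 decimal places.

Total N = 1+3+102+1+3+7+12 = 129, so the proportions are 0.0078, 0.0233, 0.7907, 0.0078, 0.0233, 0.0543, 0.093 (working shown to 4 dp, full precision carried).
H' = −Σ pᵢ ln pᵢ = −((-0.0377) + (-0.0875) + (-0.1857) + (-0.0377) + (-0.0875) + (-0.1581) + (-0.2209)) = 0.8150.
With S = 7 species, ln S = 1.9459, so J = 0.8150/1.9459 = 0.4188, i.e. 0.42 to 2 decimal places.

0.42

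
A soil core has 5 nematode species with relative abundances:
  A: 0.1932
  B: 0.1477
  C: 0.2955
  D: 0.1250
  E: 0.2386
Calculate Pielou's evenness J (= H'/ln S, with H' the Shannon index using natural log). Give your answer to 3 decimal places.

0.971

H' = −Σ pᵢ ln pᵢ = −((-0.31763) + (-0.28249) + (-0.36024) + (-0.25993) + (-0.34191)) = 1.56219 (working shown to 5 dp, full precision carried).
With S = 5 species, ln S = 1.60944, so J = 1.56219/1.60944 = 0.97064, i.e. 0.971 to 3 decimal places.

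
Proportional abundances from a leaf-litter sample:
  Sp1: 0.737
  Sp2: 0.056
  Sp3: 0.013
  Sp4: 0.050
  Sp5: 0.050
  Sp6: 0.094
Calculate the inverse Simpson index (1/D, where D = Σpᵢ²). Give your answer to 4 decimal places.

1.7847

D = 0.737² + 0.056² + 0.013² + 0.05² + 0.05² + 0.094² = 0.5431690 + 0.0031360 + 0.0001690 + 0.0025000 + 0.0025000 + 0.0088360 = 0.5603100 (working shown to 7 dp, full precision carried).
So 1/D = 1.784726, i.e. 1.7847 to 4 decimal places.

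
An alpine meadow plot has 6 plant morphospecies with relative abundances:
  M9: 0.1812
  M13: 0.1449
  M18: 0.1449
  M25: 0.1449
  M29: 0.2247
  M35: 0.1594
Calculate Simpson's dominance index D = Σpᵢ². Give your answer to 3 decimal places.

D = 0.1812² + 0.1449² + 0.1449² + 0.1449² + 0.2247² + 0.1594² = 0.03283 + 0.02100 + 0.02100 + 0.02100 + 0.05049 + 0.02541 = 0.17172 (working shown to 5 dp, full precision carried).
To 3 decimal places, D = 0.172.

0.172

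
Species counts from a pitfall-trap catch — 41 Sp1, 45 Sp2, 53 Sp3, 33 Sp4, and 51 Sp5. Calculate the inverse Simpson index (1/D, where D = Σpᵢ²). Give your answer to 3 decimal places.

4.873

Total N = 41+45+53+33+51 = 223, so the proportions are 0.1838565, 0.2017937, 0.2376682, 0.1479821, 0.2286996 (working shown to 7 dp, full precision carried).
D = 0.1838565² + 0.2017937² + 0.2376682² + 0.1479821² + 0.2286996² = 0.0338032 + 0.0407207 + 0.0564862 + 0.0218987 + 0.0523035 = 0.2052123.
So 1/D = 4.87300, i.e. 4.873 to 3 decimal places.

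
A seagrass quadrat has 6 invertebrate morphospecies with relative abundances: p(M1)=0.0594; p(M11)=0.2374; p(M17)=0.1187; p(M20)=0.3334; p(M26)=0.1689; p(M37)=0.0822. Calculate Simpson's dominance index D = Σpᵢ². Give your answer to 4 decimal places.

D = 0.0594² + 0.2374² + 0.1187² + 0.3334² + 0.1689² + 0.0822² = 0.003528 + 0.056359 + 0.014090 + 0.111156 + 0.028527 + 0.006757 = 0.220416 (working shown to 6 dp, full precision carried).
To 4 decimal places, D = 0.2204.

0.2204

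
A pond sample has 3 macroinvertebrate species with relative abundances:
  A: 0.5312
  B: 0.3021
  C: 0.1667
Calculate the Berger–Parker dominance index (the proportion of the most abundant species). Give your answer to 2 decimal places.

The largest proportion is 0.5312, i.e. d = 0.53 to 2 decimal places.

0.53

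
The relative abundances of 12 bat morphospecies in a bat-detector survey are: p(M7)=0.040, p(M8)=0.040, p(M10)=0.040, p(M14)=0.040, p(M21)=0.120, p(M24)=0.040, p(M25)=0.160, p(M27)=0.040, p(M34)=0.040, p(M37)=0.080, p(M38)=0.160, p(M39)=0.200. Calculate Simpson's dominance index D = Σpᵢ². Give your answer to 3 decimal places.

0.123

D = 0.04² + 0.04² + 0.04² + 0.04² + 0.12² + 0.04² + 0.16² + 0.04² + 0.04² + 0.08² + 0.16² + 0.2² = 0.00160 + 0.00160 + 0.00160 + 0.00160 + 0.01440 + 0.00160 + 0.02560 + 0.00160 + 0.00160 + 0.00640 + 0.02560 + 0.04000 = 0.12320 (working shown to 5 dp, full precision carried).
To 3 decimal places, D = 0.123.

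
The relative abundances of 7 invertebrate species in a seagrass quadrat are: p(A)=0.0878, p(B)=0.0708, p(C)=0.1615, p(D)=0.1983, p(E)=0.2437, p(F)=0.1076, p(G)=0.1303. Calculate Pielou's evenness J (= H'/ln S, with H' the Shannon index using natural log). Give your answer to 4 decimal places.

0.9589

H' = −Σ pᵢ ln pᵢ = −((-0.213591) + (-0.187471) + (-0.294455) + (-0.320844) + (-0.344060) + (-0.239876) + (-0.265540)) = 1.865837 (working shown to 6 dp, full precision carried).
With S = 7 species, ln S = 1.945910, so J = 1.865837/1.945910 = 0.958851, i.e. 0.9589 to 4 decimal places.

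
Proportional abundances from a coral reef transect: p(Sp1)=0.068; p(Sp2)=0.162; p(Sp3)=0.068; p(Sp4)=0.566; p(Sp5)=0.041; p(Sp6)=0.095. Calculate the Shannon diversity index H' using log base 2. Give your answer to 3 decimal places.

Each pᵢ log₂ pᵢ term (working shown to 5 dp, full precision carried): 0.068×(-3.87832)=-0.26373, 0.162×(-2.62593)=-0.42540, 0.068×(-3.87832)=-0.26373, 0.566×(-0.82113)=-0.46476, 0.041×(-4.60823)=-0.18894, 0.095×(-3.39593)=-0.32261.
Sum = -1.92916, so H' = 1.929.

1.929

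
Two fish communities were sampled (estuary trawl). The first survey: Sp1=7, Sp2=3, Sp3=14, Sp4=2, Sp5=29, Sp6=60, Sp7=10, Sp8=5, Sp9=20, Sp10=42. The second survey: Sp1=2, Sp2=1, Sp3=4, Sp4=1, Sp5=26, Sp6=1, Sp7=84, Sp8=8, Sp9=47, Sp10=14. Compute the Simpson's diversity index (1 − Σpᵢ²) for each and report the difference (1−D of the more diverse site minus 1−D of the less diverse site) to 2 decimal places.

0.10

The first survey: N=192, proportions 0.0365, 0.0156, 0.0729, 0.0104, 0.151, 0.3125, 0.0521, 0.026, 0.1042, 0.2188, giving 1−D = 0.8104 (working shown to 4 dp, full precision carried).
The second survey: N=188, proportions 0.0106, 0.0053, 0.0213, 0.0053, 0.1383, 0.0053, 0.4468, 0.0426, 0.25, 0.0745, giving 1−D = 0.7107.
Difference = |0.8104 − 0.7107| = 0.0997, i.e. 0.10 to 2 decimal places.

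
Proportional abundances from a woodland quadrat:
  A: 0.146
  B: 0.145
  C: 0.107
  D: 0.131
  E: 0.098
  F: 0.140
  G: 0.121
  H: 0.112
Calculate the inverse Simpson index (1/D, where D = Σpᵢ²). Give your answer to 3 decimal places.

7.853

D = 0.146² + 0.145² + 0.107² + 0.131² + 0.098² + 0.14² + 0.121² + 0.112² = 0.0213160 + 0.0210250 + 0.0114490 + 0.0171610 + 0.0096040 + 0.0196000 + 0.0146410 + 0.0125440 = 0.1273400 (working shown to 7 dp, full precision carried).
So 1/D = 7.85299, i.e. 7.853 to 3 decimal places.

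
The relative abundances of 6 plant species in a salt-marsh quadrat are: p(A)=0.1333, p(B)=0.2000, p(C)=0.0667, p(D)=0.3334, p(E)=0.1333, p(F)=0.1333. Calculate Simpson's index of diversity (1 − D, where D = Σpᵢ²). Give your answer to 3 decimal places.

D = 0.1333² + 0.2² + 0.0667² + 0.3334² + 0.1333² + 0.1333² = 0.01777 + 0.04000 + 0.00445 + 0.11116 + 0.01777 + 0.01777 = 0.20891 (working shown to 5 dp, full precision carried).
So 1 − D = 0.79109, i.e. 0.791 to 3 decimal places.

0.791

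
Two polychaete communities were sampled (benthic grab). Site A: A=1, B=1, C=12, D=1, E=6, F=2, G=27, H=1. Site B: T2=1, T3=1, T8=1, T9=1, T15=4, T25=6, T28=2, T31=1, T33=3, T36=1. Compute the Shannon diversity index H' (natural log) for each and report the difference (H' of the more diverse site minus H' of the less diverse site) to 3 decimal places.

Site A: N=51, proportions 0.01961, 0.01961, 0.23529, 0.01961, 0.11765, 0.03922, 0.52941, 0.01961, giving H' = 1.36431 (working shown to 5 dp, full precision carried).
Site B: N=21, proportions 0.04762, 0.04762, 0.04762, 0.04762, 0.19048, 0.28571, 0.09524, 0.04762, 0.14286, 0.04762, giving H' = 2.04558.
Difference = |1.36431 − 2.04558| = 0.68127, i.e. 0.681 to 3 decimal places.

0.681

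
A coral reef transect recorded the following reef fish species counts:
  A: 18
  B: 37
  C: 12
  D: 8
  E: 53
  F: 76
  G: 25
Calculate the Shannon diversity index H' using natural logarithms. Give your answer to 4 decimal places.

1.7127

Total N = 18+37+12+8+53+76+25 = 229, so the proportions are 0.078603, 0.161572, 0.052402, 0.034934, 0.231441, 0.331878, 0.10917 (working shown to 6 dp, full precision carried).
Each pᵢ ln pᵢ term: 0.078603×(-2.543350)=-0.199914, 0.161572×(-1.822804)=-0.294514, 0.052402×(-2.948815)=-0.154523, 0.034934×(-3.354280)=-0.117180, 0.231441×(-1.463430)=-0.338698, 0.331878×(-1.102989)=-0.366057, 0.10917×(-2.214846)=-0.241795.
Sum = -1.712682, so H' = 1.7127.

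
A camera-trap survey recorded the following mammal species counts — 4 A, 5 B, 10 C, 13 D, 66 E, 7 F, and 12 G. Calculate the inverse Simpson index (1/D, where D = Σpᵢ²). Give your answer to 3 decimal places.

Total N = 4+5+10+13+66+7+12 = 117, so the proportions are 0.034188, 0.042735, 0.08547, 0.111111, 0.564103, 0.059829, 0.102564 (working shown to 6 dp, full precision carried).
D = 0.034188² + 0.042735² + 0.08547² + 0.111111² + 0.564103² + 0.059829² + 0.102564² = 0.001169 + 0.001826 + 0.007305 + 0.012346 + 0.318212 + 0.003580 + 0.010519 = 0.354957.
So 1/D = 2.81725, i.e. 2.817 to 3 decimal places.

2.817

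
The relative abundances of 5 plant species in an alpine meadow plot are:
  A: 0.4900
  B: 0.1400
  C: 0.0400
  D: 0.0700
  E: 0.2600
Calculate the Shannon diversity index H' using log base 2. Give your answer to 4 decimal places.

Each pᵢ log₂ pᵢ term (working shown to 6 dp, full precision carried): 0.49×(-1.029146)=-0.504282, 0.14×(-2.836501)=-0.397110, 0.04×(-4.643856)=-0.185754, 0.07×(-3.836501)=-0.268555, 0.26×(-1.943416)=-0.505288.
Sum = -1.860990, so H' = 1.8610.

1.8610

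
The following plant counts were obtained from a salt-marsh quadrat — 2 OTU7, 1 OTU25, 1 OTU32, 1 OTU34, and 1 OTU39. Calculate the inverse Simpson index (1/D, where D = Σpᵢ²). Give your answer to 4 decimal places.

4.5000

Total N = 2+1+1+1+1 = 6, so the proportions are 0.33333333, 0.16666667, 0.16666667, 0.16666667, 0.16666667 (working shown to 8 dp, full precision carried).
D = 0.33333333² + 0.16666667² + 0.16666667² + 0.16666667² + 0.16666667² = 0.11111111 + 0.02777778 + 0.02777778 + 0.02777778 + 0.02777778 = 0.22222222.
So 1/D = 4.500000, i.e. 4.5000 to 4 decimal places.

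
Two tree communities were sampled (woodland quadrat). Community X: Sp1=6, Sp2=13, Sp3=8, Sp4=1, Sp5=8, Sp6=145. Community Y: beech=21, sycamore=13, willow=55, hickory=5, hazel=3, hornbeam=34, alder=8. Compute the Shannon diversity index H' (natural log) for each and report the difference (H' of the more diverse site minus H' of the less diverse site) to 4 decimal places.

Community X: N=181, proportions 0.033149, 0.071823, 0.044199, 0.005525, 0.044199, 0.801105, giving H' = 0.784175 (working shown to 6 dp, full precision carried).
Community Y: N=139, proportions 0.151079, 0.093525, 0.395683, 0.035971, 0.021583, 0.244604, 0.057554, giving H' = 1.585140.
Difference = |0.784175 − 1.585140| = 0.800965, i.e. 0.8010 to 4 decimal places.

0.8010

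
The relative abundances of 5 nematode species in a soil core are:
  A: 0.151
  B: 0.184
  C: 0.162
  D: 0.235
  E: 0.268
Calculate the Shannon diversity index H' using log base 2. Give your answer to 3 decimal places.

2.287

Each pᵢ log₂ pᵢ term (working shown to 5 dp, full precision carried): 0.151×(-2.72738)=-0.41183, 0.184×(-2.44222)=-0.44937, 0.162×(-2.62593)=-0.42540, 0.235×(-2.08927)=-0.49098, 0.268×(-1.89970)=-0.50912.
Sum = -2.28670, so H' = 2.287.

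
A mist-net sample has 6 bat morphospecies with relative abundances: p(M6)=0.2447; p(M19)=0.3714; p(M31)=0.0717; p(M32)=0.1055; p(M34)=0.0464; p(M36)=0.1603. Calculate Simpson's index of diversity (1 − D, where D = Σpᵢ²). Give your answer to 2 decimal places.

0.76

D = 0.2447² + 0.3714² + 0.0717² + 0.1055² + 0.0464² + 0.1603² = 0.0599 + 0.1379 + 0.0051 + 0.0111 + 0.0022 + 0.0257 = 0.2419 (working shown to 4 dp, full precision carried).
So 1 − D = 0.7581, i.e. 0.76 to 2 decimal places.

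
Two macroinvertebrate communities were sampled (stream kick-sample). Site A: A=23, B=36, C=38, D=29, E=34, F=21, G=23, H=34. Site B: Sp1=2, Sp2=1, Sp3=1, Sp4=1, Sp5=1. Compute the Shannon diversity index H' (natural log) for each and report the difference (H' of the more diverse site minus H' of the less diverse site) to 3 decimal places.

Site A: N=238, proportions 0.09664, 0.15126, 0.15966, 0.12185, 0.14286, 0.08824, 0.09664, 0.14286, giving H' = 2.05695 (working shown to 5 dp, full precision carried).
Site B: N=6, proportions 0.33333, 0.16667, 0.16667, 0.16667, 0.16667, giving H' = 1.56071.
Difference = |2.05695 − 1.56071| = 0.49624, i.e. 0.496 to 3 decimal places.

0.496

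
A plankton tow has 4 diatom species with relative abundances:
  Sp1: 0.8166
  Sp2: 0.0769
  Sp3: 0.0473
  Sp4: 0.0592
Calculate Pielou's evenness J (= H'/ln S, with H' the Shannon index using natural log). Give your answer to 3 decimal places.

0.486

H' = −Σ pᵢ ln pᵢ = −((-0.16545) + (-0.19727) + (-0.14432) + (-0.16735)) = 0.67439 (working shown to 5 dp, full precision carried).
With S = 4 species, ln S = 1.38629, so J = 0.67439/1.38629 = 0.48647, i.e. 0.486 to 3 decimal places.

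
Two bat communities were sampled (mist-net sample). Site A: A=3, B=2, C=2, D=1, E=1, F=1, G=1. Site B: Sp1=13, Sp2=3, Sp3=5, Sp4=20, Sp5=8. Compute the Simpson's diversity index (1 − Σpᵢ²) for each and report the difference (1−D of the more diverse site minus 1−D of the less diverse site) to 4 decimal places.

Site A: N=11, proportions 0.272727, 0.181818, 0.181818, 0.090909, 0.090909, 0.090909, 0.090909, giving 1−D = 0.826446 (working shown to 6 dp, full precision carried).
Site B: N=49, proportions 0.265306, 0.061224, 0.102041, 0.408163, 0.163265, giving 1−D = 0.722199.
Difference = |0.826446 − 0.722199| = 0.104247, i.e. 0.1042 to 4 decimal places.

0.1042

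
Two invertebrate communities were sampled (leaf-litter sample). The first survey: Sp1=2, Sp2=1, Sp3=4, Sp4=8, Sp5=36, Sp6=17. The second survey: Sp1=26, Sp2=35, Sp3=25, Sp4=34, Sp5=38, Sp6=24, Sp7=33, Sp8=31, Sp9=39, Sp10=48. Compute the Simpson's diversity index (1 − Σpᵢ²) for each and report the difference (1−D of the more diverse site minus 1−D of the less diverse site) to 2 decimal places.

The first survey: N=68, proportions 0.0294, 0.0147, 0.0588, 0.1176, 0.5294, 0.25, giving 1−D = 0.6388 (working shown to 4 dp, full precision carried).
The second survey: N=333, proportions 0.0781, 0.1051, 0.0751, 0.1021, 0.1141, 0.0721, 0.0991, 0.0931, 0.1171, 0.1441, giving 1−D = 0.8956.
Difference = |0.6388 − 0.8956| = 0.2568, i.e. 0.26 to 2 decimal places.

0.26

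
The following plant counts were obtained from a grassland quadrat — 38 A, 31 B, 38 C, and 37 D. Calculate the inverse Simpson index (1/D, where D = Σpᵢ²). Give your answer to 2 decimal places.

Total N = 38+31+38+37 = 144, so the proportions are 0.263889, 0.215278, 0.263889, 0.256944 (working shown to 6 dp, full precision carried).
D = 0.263889² + 0.215278² + 0.263889² + 0.256944² = 0.069637 + 0.046345 + 0.069637 + 0.066020 = 0.251640.
So 1/D = 3.9739, i.e. 3.97 to 2 decimal places.

3.97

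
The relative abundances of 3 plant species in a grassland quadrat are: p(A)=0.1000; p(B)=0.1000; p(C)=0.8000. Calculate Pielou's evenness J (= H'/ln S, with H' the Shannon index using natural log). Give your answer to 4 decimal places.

0.5817

H' = −Σ pᵢ ln pᵢ = −((-0.230259) + (-0.230259) + (-0.178515)) = 0.639032 (working shown to 6 dp, full precision carried).
With S = 3 species, ln S = 1.098612, so J = 0.639032/1.098612 = 0.581672, i.e. 0.5817 to 4 decimal places.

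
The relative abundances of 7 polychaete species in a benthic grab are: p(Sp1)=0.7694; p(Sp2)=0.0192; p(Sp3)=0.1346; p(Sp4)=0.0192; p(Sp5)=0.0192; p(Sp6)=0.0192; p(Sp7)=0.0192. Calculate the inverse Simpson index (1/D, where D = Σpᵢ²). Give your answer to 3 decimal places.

1.634

D = 0.7694² + 0.0192² + 0.1346² + 0.0192² + 0.0192² + 0.0192² + 0.0192² = 0.591976 + 0.000369 + 0.018117 + 0.000369 + 0.000369 + 0.000369 + 0.000369 = 0.611937 (working shown to 6 dp, full precision carried).
So 1/D = 1.63416, i.e. 1.634 to 3 decimal places.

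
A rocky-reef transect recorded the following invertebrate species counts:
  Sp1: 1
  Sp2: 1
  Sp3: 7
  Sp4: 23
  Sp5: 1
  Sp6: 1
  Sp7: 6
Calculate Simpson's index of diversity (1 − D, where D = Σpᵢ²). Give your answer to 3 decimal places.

Total N = 1+1+7+23+1+1+6 = 40, so the proportions are 0.025, 0.025, 0.175, 0.575, 0.025, 0.025, 0.15 (working shown to 5 dp, full precision carried).
D = 0.025² + 0.025² + 0.175² + 0.575² + 0.025² + 0.025² + 0.15² = 0.00063 + 0.00063 + 0.03062 + 0.33062 + 0.00063 + 0.00063 + 0.02250 = 0.38625.
So 1 − D = 0.61375, i.e. 0.614 to 3 decimal places.

0.614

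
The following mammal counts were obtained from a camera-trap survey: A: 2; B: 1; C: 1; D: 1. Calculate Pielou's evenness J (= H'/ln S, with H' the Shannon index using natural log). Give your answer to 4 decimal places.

0.9610

Total N = 2+1+1+1 = 5, so the proportions are 0.4, 0.2, 0.2, 0.2 (working shown to 6 dp, full precision carried).
H' = −Σ pᵢ ln pᵢ = −((-0.366516) + (-0.321888) + (-0.321888) + (-0.321888)) = 1.332179.
With S = 4 species, ln S = 1.386294, so J = 1.332179/1.386294 = 0.960964, i.e. 0.9610 to 4 decimal places.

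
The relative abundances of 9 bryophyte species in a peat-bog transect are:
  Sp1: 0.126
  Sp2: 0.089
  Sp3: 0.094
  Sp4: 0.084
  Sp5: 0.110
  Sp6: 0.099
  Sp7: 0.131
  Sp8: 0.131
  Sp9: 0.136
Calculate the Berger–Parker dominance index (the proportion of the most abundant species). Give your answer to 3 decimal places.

0.136

The largest proportion is 0.136, i.e. d = 0.136 to 3 decimal places.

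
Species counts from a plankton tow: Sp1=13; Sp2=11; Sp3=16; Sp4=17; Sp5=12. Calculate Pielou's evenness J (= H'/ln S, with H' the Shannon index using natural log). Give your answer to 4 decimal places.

0.9913

Total N = 13+11+16+17+12 = 69, so the proportions are 0.188406, 0.15942, 0.231884, 0.246377, 0.173913 (working shown to 6 dp, full precision carried).
H' = −Σ pᵢ ln pᵢ = −((-0.314479) + (-0.292729) + (-0.338903) + (-0.345148) + (-0.304209)) = 1.595467.
With S = 5 species, ln S = 1.609438, so J = 1.595467/1.609438 = 0.991319, i.e. 0.9913 to 4 decimal places.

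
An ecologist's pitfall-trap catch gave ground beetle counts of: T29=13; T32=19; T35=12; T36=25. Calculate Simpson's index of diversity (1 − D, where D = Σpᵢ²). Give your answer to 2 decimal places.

Total N = 13+19+12+25 = 69, so the proportions are 0.1884, 0.2754, 0.1739, 0.3623 (working shown to 4 dp, full precision carried).
D = 0.1884² + 0.2754² + 0.1739² + 0.3623² = 0.0355 + 0.0758 + 0.0302 + 0.1313 = 0.2728.
So 1 − D = 0.7272, i.e. 0.73 to 2 decimal places.

0.73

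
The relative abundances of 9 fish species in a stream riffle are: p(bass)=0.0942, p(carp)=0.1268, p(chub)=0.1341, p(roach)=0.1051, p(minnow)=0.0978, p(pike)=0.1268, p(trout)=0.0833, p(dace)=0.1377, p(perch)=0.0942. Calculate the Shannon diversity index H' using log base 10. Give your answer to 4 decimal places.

Each pᵢ log₁₀ pᵢ term (working shown to 6 dp, full precision carried): 0.0942×(-1.025949)=-0.096644, 0.1268×(-0.896881)=-0.113724, 0.1341×(-0.872571)=-0.117012, 0.1051×(-0.978397)=-0.102830, 0.0978×(-1.009661)=-0.098745, 0.1268×(-0.896881)=-0.113724, 0.0833×(-1.079355)=-0.089910, 0.1377×(-0.861066)=-0.118569, 0.0942×(-1.025949)=-0.096644.
Sum = -0.947803, so H' = 0.9478.

0.9478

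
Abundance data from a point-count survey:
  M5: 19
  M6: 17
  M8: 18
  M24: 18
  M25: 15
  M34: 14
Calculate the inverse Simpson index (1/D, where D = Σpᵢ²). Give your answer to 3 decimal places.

Total N = 19+17+18+18+15+14 = 101, so the proportions are 0.1881188, 0.1683168, 0.1782178, 0.1782178, 0.1485149, 0.1386139 (working shown to 7 dp, full precision carried).
D = 0.1881188² + 0.1683168² + 0.1782178² + 0.1782178² + 0.1485149² + 0.1386139² = 0.0353887 + 0.0283306 + 0.0317616 + 0.0317616 + 0.0220567 + 0.0192138 = 0.1685129.
So 1/D = 5.93426, i.e. 5.934 to 3 decimal places.

5.934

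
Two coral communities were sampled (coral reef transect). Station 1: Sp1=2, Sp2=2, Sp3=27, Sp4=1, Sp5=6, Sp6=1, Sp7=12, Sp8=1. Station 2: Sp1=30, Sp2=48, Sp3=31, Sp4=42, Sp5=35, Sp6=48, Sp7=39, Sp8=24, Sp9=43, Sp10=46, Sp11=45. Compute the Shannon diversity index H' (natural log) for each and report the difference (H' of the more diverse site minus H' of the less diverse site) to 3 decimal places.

Station 1: N=52, proportions 0.03846, 0.03846, 0.51923, 0.01923, 0.11538, 0.01923, 0.23077, 0.01923, giving H' = 1.40644 (working shown to 5 dp, full precision carried).
Station 2: N=431, proportions 0.06961, 0.11137, 0.07193, 0.09745, 0.08121, 0.11137, 0.09049, 0.05568, 0.09977, 0.10673, 0.10441, giving H' = 2.37737.
Difference = |1.40644 − 2.37737| = 0.97093, i.e. 0.971 to 3 decimal places.

0.971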